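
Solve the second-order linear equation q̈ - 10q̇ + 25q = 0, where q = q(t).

q = C1*exp(5*t) + C2*t*exp(5*t)

Characteristic equation r² - 10r + 25 = 0 has discriminant (-10)² - 4·(25) = 0, so r = 5 is a repeated root.
Hence q_h = (C1 + C2*t)*exp(5*t).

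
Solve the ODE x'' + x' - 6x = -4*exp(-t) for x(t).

Characteristic equation r² + r - 6 = 0 factors as (r - 2)(r + 3) = 0, so r = 2, -3.
Hence x_h = C1*exp(2*t) + C2*exp(-3*t).
Try x_p = A*exp(-t). Substituting into the equation and dividing by exp(-t) gives A = 2/3, so x_p = 2*exp(-t)/3.

x = 2*exp(-t)/3 + C1*exp(2*t) + C2*exp(-3*t)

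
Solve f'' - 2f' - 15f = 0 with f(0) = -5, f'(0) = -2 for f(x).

Characteristic equation r² - 2r - 15 = 0 factors as (r + 3)(r - 5) = 0, so r = -3, 5.
Hence f_h = C1*exp(-3*x) + C2*exp(5*x).
Apply the initial conditions: f(0) = C1 + C2 = -5 and f'(0) = -3*C1 + 5*C2 = -2. Solving gives C1 = -23/8, C2 = -17/8.

f = -23*exp(-3*x)/8 - 17*exp(5*x)/8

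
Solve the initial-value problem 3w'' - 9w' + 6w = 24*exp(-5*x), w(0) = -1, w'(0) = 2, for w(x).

w = -16*exp(x)/3 + 4*exp(-5*x)/21 + 29*exp(2*x)/7

Divide through by 3: w'' - 3w' + 2w = 8*exp(-5*x).
Characteristic equation r² - 3r + 2 = 0 factors as (r - 2)(r - 1) = 0, so r = 2, 1.
Hence w_h = C1*exp(2*x) + C2*exp(x).
Try w_p = A*exp(-5*x). Substituting into the equation and dividing by exp(-5*x) gives A = 4/21, so w_p = 4*exp(-5*x)/21.
General solution: w = 4*exp(-5*x)/21 + C1*exp(2*x) + C2*exp(x).
Apply the initial conditions: w(0) = 4/21 + C1 + C2 = -1 and w'(0) = -20/21 + C2 + 2*C1 = 2. Solving gives C1 = 29/7, C2 = -16/3.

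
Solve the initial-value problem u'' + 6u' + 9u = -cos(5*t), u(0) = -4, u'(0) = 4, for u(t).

Characteristic equation r² + 6r + 9 = 0 has discriminant (6)² - 4·(9) = 0, so r = -3 is a repeated root.
Hence u_h = (C1 + C2*t)*exp(-3*t).
Try u_p = A*cos(5*t) + B*sin(5*t). Substituting and equating the coefficients of cos(5t) and sin(5t) gives A = 4/289, B = -15/578, so u_p = -15*sin(5*t)/578 + 4*cos(5*t)/289.
General solution: u = -15*sin(5*t)/578 + 4*cos(5*t)/289 + C1*exp(-3*t) + C2*t*exp(-3*t).
Apply the initial conditions: u(0) = 4/289 + C1 = -4 and u'(0) = -75/578 + C2 - 3*C1 = 4. Solving gives C1 = -1160/289, C2 = -269/34.

u = -1160*exp(-3*t)/289 - 15*sin(5*t)/578 + 4*cos(5*t)/289 - 269*t*exp(-3*t)/34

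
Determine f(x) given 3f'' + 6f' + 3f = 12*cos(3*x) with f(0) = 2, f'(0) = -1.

Divide through by 3: f'' + 2f' + f = 4*cos(3*x).
Characteristic equation r² + 2r + 1 = 0 has discriminant (2)² - 4·(1) = 0, so r = -1 is a repeated root.
Hence f_h = (C1 + C2*x)*exp(-x).
Try f_p = A*cos(3*x) + B*sin(3*x). Substituting and equating the coefficients of cos(3x) and sin(3x) gives A = -8/25, B = 6/25, so f_p = -8*cos(3*x)/25 + 6*sin(3*x)/25.
General solution: f = -8*cos(3*x)/25 + 6*sin(3*x)/25 + C1*exp(-x) + C2*x*exp(-x).
Apply the initial conditions: f(0) = -8/25 + C1 = 2 and f'(0) = 18/25 + C2 - C1 = -1. Solving gives C1 = 58/25, C2 = 3/5.

f = -8*cos(3*x)/25 + 6*sin(3*x)/25 + 58*exp(-x)/25 + 3*x*exp(-x)/5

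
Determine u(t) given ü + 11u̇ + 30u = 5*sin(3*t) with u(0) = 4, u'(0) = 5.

u = -76*exp(-6*t)/3 - 11*cos(3*t)/102 + 7*sin(3*t)/102 + 1001*exp(-5*t)/34

Characteristic equation r² + 11r + 30 = 0 factors as (r + 6)(r + 5) = 0, so r = -6, -5.
Hence u_h = C1*exp(-6*t) + C2*exp(-5*t).
Try u_p = A*cos(3*t) + B*sin(3*t). Substituting and equating the coefficients of cos(3t) and sin(3t) gives A = -11/102, B = 7/102, so u_p = -11*cos(3*t)/102 + 7*sin(3*t)/102.
General solution: u = -11*cos(3*t)/102 + 7*sin(3*t)/102 + C1*exp(-6*t) + C2*exp(-5*t).
Apply the initial conditions: u(0) = -11/102 + C1 + C2 = 4 and u'(0) = 7/34 - 6*C1 - 5*C2 = 5. Solving gives C1 = -76/3, C2 = 1001/34.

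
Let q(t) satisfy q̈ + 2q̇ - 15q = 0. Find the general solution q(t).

q = C1*exp(3*t) + C2*exp(-5*t)

Characteristic equation r² + 2r - 15 = 0 factors as (r - 3)(r + 5) = 0, so r = 3, -5.
Hence q_h = C1*exp(3*t) + C2*exp(-5*t).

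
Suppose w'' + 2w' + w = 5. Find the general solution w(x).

Characteristic equation r² + 2r + 1 = 0 has discriminant (2)² - 4·(1) = 0, so r = -1 is a repeated root.
Hence w_h = (C1 + C2*x)*exp(-x).
For the particular solution try w_p = A0. Substituting and matching coefficients of each power of x gives A0 = 5, so w_p = 5.

w = 5 + C1*exp(-x) + C2*x*exp(-x)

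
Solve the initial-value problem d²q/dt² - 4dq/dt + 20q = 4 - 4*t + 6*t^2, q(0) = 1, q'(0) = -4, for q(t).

q = 77/500 - 2*t/25 + 3*t**2/10 - 1403*exp(2*t)*sin(4*t)/1000 + 423*cos(4*t)*exp(2*t)/500

Characteristic equation r² - 4r + 20 = 0 has discriminant (-4)² - 4·(20) = -64 < 0, so r = 2 ± 4i.
Hence q_h = C1*cos(4*t)*exp(2*t) + C2*exp(2*t)*sin(4*t).
For the particular solution try q_p = A0 + A1*t + A2*t^2. Substituting and matching coefficients of each power of t gives A0 = 77/500, A1 = -2/25, A2 = 3/10, so q_p = 77/500 - 2*t/25 + 3*t^2/10.
General solution: q = 77/500 - 2*t/25 + 3*t^2/10 + C1*cos(4*t)*exp(2*t) + C2*exp(2*t)*sin(4*t).
Apply the initial conditions: q(0) = 77/500 + C1 = 1 and q'(0) = -2/25 + 2*C1 + 4*C2 = -4. Solving gives C1 = 423/500, C2 = -1403/1000.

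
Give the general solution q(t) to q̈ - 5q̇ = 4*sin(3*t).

Characteristic equation r² - 5r = 0 factors as (r - 5)r = 0, so r = 5, 0.
Hence q_h = C1*exp(5*t) + C2.
Try q_p = A*cos(3*t) + B*sin(3*t). Substituting and equating the coefficients of cos(3t) and sin(3t) gives A = 10/51, B = -2/17, so q_p = -2*sin(3*t)/17 + 10*cos(3*t)/51.

q = C2 - 2*sin(3*t)/17 + 10*cos(3*t)/51 + C1*exp(5*t)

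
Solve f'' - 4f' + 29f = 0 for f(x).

Characteristic equation r² - 4r + 29 = 0 has discriminant (-4)² - 4·(29) = -100 < 0, so r = 2 ± 5i.
Hence f_h = C1*cos(5*x)*exp(2*x) + C2*exp(2*x)*sin(5*x).

f = C1*cos(5*x)*exp(2*x) + C2*exp(2*x)*sin(5*x)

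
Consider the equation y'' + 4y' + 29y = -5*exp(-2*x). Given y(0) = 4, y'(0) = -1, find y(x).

y = -exp(-2*x)/5 + 7*exp(-2*x)*sin(5*x)/5 + 21*cos(5*x)*exp(-2*x)/5

Characteristic equation r² + 4r + 29 = 0 has discriminant (4)² - 4·(29) = -100 < 0, so r = -2 ± 5i.
Hence y_h = C1*cos(5*x)*exp(-2*x) + C2*exp(-2*x)*sin(5*x).
Try y_p = A*exp(-2*x). Substituting into the equation and dividing by exp(-2*x) gives A = -1/5, so y_p = -exp(-2*x)/5.
General solution: y = -exp(-2*x)/5 + C1*cos(5*x)*exp(-2*x) + C2*exp(-2*x)*sin(5*x).
Apply the initial conditions: y(0) = -1/5 + C1 = 4 and y'(0) = 2/5 - 2*C1 + 5*C2 = -1. Solving gives C1 = 21/5, C2 = 7/5.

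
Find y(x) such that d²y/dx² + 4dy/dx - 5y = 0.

y = C1*exp(-5*x) + C2*exp(x)

Characteristic equation r² + 4r - 5 = 0 factors as (r + 5)(r - 1) = 0, so r = -5, 1.
Hence y_h = C1*exp(-5*x) + C2*exp(x).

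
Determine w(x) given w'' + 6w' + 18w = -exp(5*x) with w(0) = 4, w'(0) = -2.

Characteristic equation r² + 6r + 18 = 0 has discriminant (6)² - 4·(18) = -36 < 0, so r = -3 ± 3i.
Hence w_h = C1*cos(3*x)*exp(-3*x) + C2*exp(-3*x)*sin(3*x).
Try w_p = A*exp(5*x). Substituting into the equation and dividing by exp(5*x) gives A = -1/73, so w_p = -exp(5*x)/73.
General solution: w = -exp(5*x)/73 + C1*cos(3*x)*exp(-3*x) + C2*exp(-3*x)*sin(3*x).
Apply the initial conditions: w(0) = -1/73 + C1 = 4 and w'(0) = -5/73 - 3*C1 + 3*C2 = -2. Solving gives C1 = 293/73, C2 = 246/73.

w = -exp(5*x)/73 + 246*exp(-3*x)*sin(3*x)/73 + 293*cos(3*x)*exp(-3*x)/73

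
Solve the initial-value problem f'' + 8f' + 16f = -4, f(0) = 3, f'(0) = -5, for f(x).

Characteristic equation r² + 8r + 16 = 0 has discriminant (8)² - 4·(16) = 0, so r = -4 is a repeated root.
Hence f_h = (C1 + C2*x)*exp(-4*x).
For the particular solution try f_p = A0. Substituting and matching coefficients of each power of x gives A0 = -1/4, so f_p = -1/4.
General solution: f = -1/4 + C1*exp(-4*x) + C2*x*exp(-4*x).
Apply the initial conditions: f(0) = -1/4 + C1 = 3 and f'(0) = C2 - 4*C1 = -5. Solving gives C1 = 13/4, C2 = 8.

f = -1/4 + 13*exp(-4*x)/4 + 8*x*exp(-4*x)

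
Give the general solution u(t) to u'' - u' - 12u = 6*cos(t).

Characteristic equation r² - r - 12 = 0 factors as (r - 4)(r + 3) = 0, so r = 4, -3.
Hence u_h = C1*exp(4*t) + C2*exp(-3*t).
Try u_p = A*cos(t) + B*sin(t). Substituting and equating the coefficients of cos(t) and sin(t) gives A = -39/85, B = -3/85, so u_p = -39*cos(t)/85 - 3*sin(t)/85.

u = -39*cos(t)/85 - 3*sin(t)/85 + C1*exp(4*t) + C2*exp(-3*t)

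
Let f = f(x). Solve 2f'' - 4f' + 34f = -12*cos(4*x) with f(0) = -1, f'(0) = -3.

Divide through by 2: f'' - 2f' + 17f = -6*cos(4*x).
Characteristic equation r² - 2r + 17 = 0 has discriminant (-2)² - 4·(17) = -64 < 0, so r = 1 ± 4i.
Hence f_h = C1*cos(4*x)*exp(x) + C2*exp(x)*sin(4*x).
Try f_p = A*cos(4*x) + B*sin(4*x). Substituting and equating the coefficients of cos(4x) and sin(4x) gives A = -6/65, B = 48/65, so f_p = -6*cos(4*x)/65 + 48*sin(4*x)/65.
General solution: f = -6*cos(4*x)/65 + 48*sin(4*x)/65 + C1*cos(4*x)*exp(x) + C2*exp(x)*sin(4*x).
Apply the initial conditions: f(0) = -6/65 + C1 = -1 and f'(0) = 192/65 + C1 + 4*C2 = -3. Solving gives C1 = -59/65, C2 = -82/65.

f = -6*cos(4*x)/65 + 48*sin(4*x)/65 - 82*exp(x)*sin(4*x)/65 - 59*cos(4*x)*exp(x)/65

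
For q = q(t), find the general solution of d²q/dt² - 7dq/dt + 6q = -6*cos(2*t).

q = -3*cos(2*t)/50 + 21*sin(2*t)/50 + C1*exp(t) + C2*exp(6*t)

Characteristic equation r² - 7r + 6 = 0 factors as (r - 1)(r - 6) = 0, so r = 1, 6.
Hence q_h = C1*exp(t) + C2*exp(6*t).
Try q_p = A*cos(2*t) + B*sin(2*t). Substituting and equating the coefficients of cos(2t) and sin(2t) gives A = -3/50, B = 21/50, so q_p = -3*cos(2*t)/50 + 21*sin(2*t)/50.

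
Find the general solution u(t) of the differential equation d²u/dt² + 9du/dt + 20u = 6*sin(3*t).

Characteristic equation r² + 9r + 20 = 0 factors as (r + 5)(r + 4) = 0, so r = -5, -4.
Hence u_h = C1*exp(-5*t) + C2*exp(-4*t).
Try u_p = A*cos(3*t) + B*sin(3*t). Substituting and equating the coefficients of cos(3t) and sin(3t) gives A = -81/425, B = 33/425, so u_p = -81*cos(3*t)/425 + 33*sin(3*t)/425.

u = -81*cos(3*t)/425 + 33*sin(3*t)/425 + C1*exp(-5*t) + C2*exp(-4*t)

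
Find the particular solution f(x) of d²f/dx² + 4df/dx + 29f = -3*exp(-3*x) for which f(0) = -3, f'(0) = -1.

Characteristic equation r² + 4r + 29 = 0 has discriminant (4)² - 4·(29) = -100 < 0, so r = -2 ± 5i.
Hence f_h = C1*cos(5*x)*exp(-2*x) + C2*exp(-2*x)*sin(5*x).
Try f_p = A*exp(-3*x). Substituting into the equation and dividing by exp(-3*x) gives A = -3/26, so f_p = -3*exp(-3*x)/26.
General solution: f = -3*exp(-3*x)/26 + C1*cos(5*x)*exp(-2*x) + C2*exp(-2*x)*sin(5*x).
Apply the initial conditions: f(0) = -3/26 + C1 = -3 and f'(0) = 9/26 - 2*C1 + 5*C2 = -1. Solving gives C1 = -75/26, C2 = -37/26.

f = -3*exp(-3*x)/26 - 75*cos(5*x)*exp(-2*x)/26 - 37*exp(-2*x)*sin(5*x)/26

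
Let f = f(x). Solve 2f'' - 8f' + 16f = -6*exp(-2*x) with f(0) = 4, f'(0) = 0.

f = -3*exp(-2*x)/20 - 43*exp(2*x)*sin(2*x)/10 + 83*cos(2*x)*exp(2*x)/20

Divide through by 2: f'' - 4f' + 8f = -3*exp(-2*x).
Characteristic equation r² - 4r + 8 = 0 has discriminant (-4)² - 4·(8) = -16 < 0, so r = 2 ± 2i.
Hence f_h = C1*cos(2*x)*exp(2*x) + C2*exp(2*x)*sin(2*x).
Try f_p = A*exp(-2*x). Substituting into the equation and dividing by exp(-2*x) gives A = -3/20, so f_p = -3*exp(-2*x)/20.
General solution: f = -3*exp(-2*x)/20 + C1*cos(2*x)*exp(2*x) + C2*exp(2*x)*sin(2*x).
Apply the initial conditions: f(0) = -3/20 + C1 = 4 and f'(0) = 3/10 + 2*C1 + 2*C2 = 0. Solving gives C1 = 83/20, C2 = -43/10.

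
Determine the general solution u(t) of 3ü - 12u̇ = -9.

u = C2 + 3*t/4 + C1*exp(4*t)

Divide through by 3: u'' - 4u' = -3.
Characteristic equation r² - 4r = 0 factors as (r - 4)r = 0, so r = 4, 0.
Hence u_h = C1*exp(4*t) + C2.
Since 0 is a characteristic root (multiplicity 1), multiply the polynomial trial by t: try u_p = A0*t. Substituting and matching coefficients of each power of t gives A0 = 3/4, so u_p = 3*t/4.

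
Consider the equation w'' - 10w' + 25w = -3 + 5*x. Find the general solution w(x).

w = -1/25 + x/5 + C1*exp(5*x) + C2*x*exp(5*x)

Characteristic equation r² - 10r + 25 = 0 has discriminant (-10)² - 4·(25) = 0, so r = 5 is a repeated root.
Hence w_h = (C1 + C2*x)*exp(5*x).
For the particular solution try w_p = A0 + A1*x. Substituting and matching coefficients of each power of x gives A0 = -1/25, A1 = 1/5, so w_p = -1/25 + x/5.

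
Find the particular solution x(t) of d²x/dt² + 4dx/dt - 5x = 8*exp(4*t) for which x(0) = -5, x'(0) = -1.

x = -43*exp(t)/9 - 14*exp(-5*t)/27 + 8*exp(4*t)/27

Characteristic equation r² + 4r - 5 = 0 factors as (r - 1)(r + 5) = 0, so r = 1, -5.
Hence x_h = C1*exp(t) + C2*exp(-5*t).
Try x_p = A*exp(4*t). Substituting into the equation and dividing by exp(4*t) gives A = 8/27, so x_p = 8*exp(4*t)/27.
General solution: x = 8*exp(4*t)/27 + C1*exp(t) + C2*exp(-5*t).
Apply the initial conditions: x(0) = 8/27 + C1 + C2 = -5 and x'(0) = 32/27 + C1 - 5*C2 = -1. Solving gives C1 = -43/9, C2 = -14/27.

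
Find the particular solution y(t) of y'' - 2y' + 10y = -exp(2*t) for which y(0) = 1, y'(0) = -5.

y = -exp(2*t)/10 - 59*exp(t)*sin(3*t)/30 + 11*cos(3*t)*exp(t)/10

Characteristic equation r² - 2r + 10 = 0 has discriminant (-2)² - 4·(10) = -36 < 0, so r = 1 ± 3i.
Hence y_h = C1*cos(3*t)*exp(t) + C2*exp(t)*sin(3*t).
Try y_p = A*exp(2*t). Substituting into the equation and dividing by exp(2*t) gives A = -1/10, so y_p = -exp(2*t)/10.
General solution: y = -exp(2*t)/10 + C1*cos(3*t)*exp(t) + C2*exp(t)*sin(3*t).
Apply the initial conditions: y(0) = -1/10 + C1 = 1 and y'(0) = -1/5 + C1 + 3*C2 = -5. Solving gives C1 = 11/10, C2 = -59/30.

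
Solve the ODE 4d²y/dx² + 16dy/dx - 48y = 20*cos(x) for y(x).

Divide through by 4: y'' + 4y' - 12y = 5*cos(x).
Characteristic equation r² + 4r - 12 = 0 factors as (r + 6)(r - 2) = 0, so r = -6, 2.
Hence y_h = C1*exp(-6*x) + C2*exp(2*x).
Try y_p = A*cos(x) + B*sin(x). Substituting and equating the coefficients of cos(x) and sin(x) gives A = -13/37, B = 4/37, so y_p = -13*cos(x)/37 + 4*sin(x)/37.

y = -13*cos(x)/37 + 4*sin(x)/37 + C1*exp(-6*x) + C2*exp(2*x)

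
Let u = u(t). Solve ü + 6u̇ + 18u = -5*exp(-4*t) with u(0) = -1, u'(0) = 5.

Characteristic equation r² + 6r + 18 = 0 has discriminant (6)² - 4·(18) = -36 < 0, so r = -3 ± 3i.
Hence u_h = C1*cos(3*t)*exp(-3*t) + C2*exp(-3*t)*sin(3*t).
Try u_p = A*exp(-4*t). Substituting into the equation and dividing by exp(-4*t) gives A = -1/2, so u_p = -exp(-4*t)/2.
General solution: u = -exp(-4*t)/2 + C1*cos(3*t)*exp(-3*t) + C2*exp(-3*t)*sin(3*t).
Apply the initial conditions: u(0) = -1/2 + C1 = -1 and u'(0) = 2 - 3*C1 + 3*C2 = 5. Solving gives C1 = -1/2, C2 = 1/2.

u = -exp(-4*t)/2 + exp(-3*t)*sin(3*t)/2 - cos(3*t)*exp(-3*t)/2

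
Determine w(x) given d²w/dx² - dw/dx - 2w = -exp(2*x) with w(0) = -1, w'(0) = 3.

w = -16*exp(-x)/9 + 7*exp(2*x)/9 - x*exp(2*x)/3

Characteristic equation r² - r - 2 = 0 factors as (r - 2)(r + 1) = 0, so r = 2, -1.
Hence w_h = C1*exp(2*x) + C2*exp(-x).
Since exp(2*x) solves the homogeneous equation (r = 2 is a root of multiplicity 1), multiply the trial by x. Try w_p = A*x*exp(2*x). Substituting into the equation and dividing by exp(2*x) gives A = -1/3, so w_p = -x*exp(2*x)/3.
General solution: w = C1*exp(2*x) + C2*exp(-x) - x*exp(2*x)/3.
Apply the initial conditions: w(0) = C1 + C2 = -1 and w'(0) = -1/3 - C2 + 2*C1 = 3. Solving gives C1 = 7/9, C2 = -16/9.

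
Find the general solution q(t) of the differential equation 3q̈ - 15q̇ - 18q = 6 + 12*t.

Divide through by 3: q'' - 5q' - 6q = 2 + 4*t.
Characteristic equation r² - 5r - 6 = 0 factors as (r - 6)(r + 1) = 0, so r = 6, -1.
Hence q_h = C1*exp(6*t) + C2*exp(-t).
For the particular solution try q_p = A0 + A1*t. Substituting and matching coefficients of each power of t gives A0 = 2/9, A1 = -2/3, so q_p = 2/9 - 2*t/3.

q = 2/9 - 2*t/3 + C1*exp(6*t) + C2*exp(-t)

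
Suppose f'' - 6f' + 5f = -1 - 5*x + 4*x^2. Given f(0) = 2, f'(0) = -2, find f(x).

f = 73/125 - 271*exp(5*x)/250 + 4*x**2/5 + 5*exp(x)/2 + 23*x/25

Characteristic equation r² - 6r + 5 = 0 factors as (r - 5)(r - 1) = 0, so r = 5, 1.
Hence f_h = C1*exp(5*x) + C2*exp(x).
For the particular solution try f_p = A0 + A1*x + A2*x^2. Substituting and matching coefficients of each power of x gives A0 = 73/125, A1 = 23/25, A2 = 4/5, so f_p = 73/125 + 4*x^2/5 + 23*x/25.
General solution: f = 73/125 + 4*x^2/5 + 23*x/25 + C1*exp(5*x) + C2*exp(x).
Apply the initial conditions: f(0) = 73/125 + C1 + C2 = 2 and f'(0) = 23/25 + C2 + 5*C1 = -2. Solving gives C1 = -271/250, C2 = 5/2.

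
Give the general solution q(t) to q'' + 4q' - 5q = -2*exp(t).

Characteristic equation r² + 4r - 5 = 0 factors as (r - 1)(r + 5) = 0, so r = 1, -5.
Hence q_h = C1*exp(t) + C2*exp(-5*t).
Since exp(t) solves the homogeneous equation (r = 1 is a root of multiplicity 1), multiply the trial by t. Try q_p = A*t*exp(t). Substituting into the equation and dividing by exp(t) gives A = -1/3, so q_p = -t*exp(t)/3.

q = C1*exp(t) + C2*exp(-5*t) - t*exp(t)/3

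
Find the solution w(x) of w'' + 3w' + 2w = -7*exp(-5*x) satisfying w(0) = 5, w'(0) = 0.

w = -8*exp(-2*x)/3 - 7*exp(-5*x)/12 + 33*exp(-x)/4

Characteristic equation r² + 3r + 2 = 0 factors as (r + 1)(r + 2) = 0, so r = -1, -2.
Hence w_h = C1*exp(-x) + C2*exp(-2*x).
Try w_p = A*exp(-5*x). Substituting into the equation and dividing by exp(-5*x) gives A = -7/12, so w_p = -7*exp(-5*x)/12.
General solution: w = -7*exp(-5*x)/12 + C1*exp(-x) + C2*exp(-2*x).
Apply the initial conditions: w(0) = -7/12 + C1 + C2 = 5 and w'(0) = 35/12 - C1 - 2*C2 = 0. Solving gives C1 = 33/4, C2 = -8/3.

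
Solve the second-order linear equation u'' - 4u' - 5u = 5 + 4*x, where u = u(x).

Characteristic equation r² - 4r - 5 = 0 factors as (r + 1)(r - 5) = 0, so r = -1, 5.
Hence u_h = C1*exp(-x) + C2*exp(5*x).
For the particular solution try u_p = A0 + A1*x. Substituting and matching coefficients of each power of x gives A0 = -9/25, A1 = -4/5, so u_p = -9/25 - 4*x/5.

u = -9/25 - 4*x/5 + C1*exp(-x) + C2*exp(5*x)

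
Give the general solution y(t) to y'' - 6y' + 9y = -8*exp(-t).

Characteristic equation r² - 6r + 9 = 0 has discriminant (-6)² - 4·(9) = 0, so r = 3 is a repeated root.
Hence y_h = (C1 + C2*t)*exp(3*t).
Try y_p = A*exp(-t). Substituting into the equation and dividing by exp(-t) gives A = -1/2, so y_p = -exp(-t)/2.

y = -exp(-t)/2 + C1*exp(3*t) + C2*t*exp(3*t)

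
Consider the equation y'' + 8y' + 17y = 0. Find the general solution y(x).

Characteristic equation r² + 8r + 17 = 0 has discriminant (8)² - 4·(17) = -4 < 0, so r = -4 ± i.
Hence y_h = C1*cos(x)*exp(-4*x) + C2*exp(-4*x)*sin(x).

y = C1*cos(x)*exp(-4*x) + C2*exp(-4*x)*sin(x)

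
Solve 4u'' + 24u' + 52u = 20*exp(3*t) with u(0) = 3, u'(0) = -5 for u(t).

u = exp(3*t)/8 + 13*exp(-3*t)*sin(2*t)/8 + 23*cos(2*t)*exp(-3*t)/8

Divide through by 4: u'' + 6u' + 13u = 5*exp(3*t).
Characteristic equation r² + 6r + 13 = 0 has discriminant (6)² - 4·(13) = -16 < 0, so r = -3 ± 2i.
Hence u_h = C1*cos(2*t)*exp(-3*t) + C2*exp(-3*t)*sin(2*t).
Try u_p = A*exp(3*t). Substituting into the equation and dividing by exp(3*t) gives A = 1/8, so u_p = exp(3*t)/8.
General solution: u = exp(3*t)/8 + C1*cos(2*t)*exp(-3*t) + C2*exp(-3*t)*sin(2*t).
Apply the initial conditions: u(0) = 1/8 + C1 = 3 and u'(0) = 3/8 - 3*C1 + 2*C2 = -5. Solving gives C1 = 23/8, C2 = 13/8.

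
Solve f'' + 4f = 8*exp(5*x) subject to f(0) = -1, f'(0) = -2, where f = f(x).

Characteristic equation r² + 4 = 0 has discriminant (0)² - 4·(4) = -16 < 0, so r = ± 2i.
Hence f_h = C1*cos(2*x) + C2*sin(2*x).
Try f_p = A*exp(5*x). Substituting into the equation and dividing by exp(5*x) gives A = 8/29, so f_p = 8*exp(5*x)/29.
General solution: f = 8*exp(5*x)/29 + C1*cos(2*x) + C2*sin(2*x).
Apply the initial conditions: f(0) = 8/29 + C1 = -1 and f'(0) = 40/29 + 2*C2 = -2. Solving gives C1 = -37/29, C2 = -49/29.

f = -49*sin(2*x)/29 - 37*cos(2*x)/29 + 8*exp(5*x)/29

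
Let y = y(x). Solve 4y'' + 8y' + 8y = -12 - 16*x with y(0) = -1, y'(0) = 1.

Divide through by 4: y'' + 2y' + 2y = -3 - 4*x.
Characteristic equation r² + 2r + 2 = 0 has discriminant (2)² - 4·(2) = -4 < 0, so r = -1 ± i.
Hence y_h = C1*cos(x)*exp(-x) + C2*exp(-x)*sin(x).
For the particular solution try y_p = A0 + A1*x. Substituting and matching coefficients of each power of x gives A0 = 1/2, A1 = -2, so y_p = 1/2 - 2*x.
General solution: y = 1/2 - 2*x + C1*cos(x)*exp(-x) + C2*exp(-x)*sin(x).
Apply the initial conditions: y(0) = 1/2 + C1 = -1 and y'(0) = -2 + C2 - C1 = 1. Solving gives C1 = -3/2, C2 = 3/2.

y = 1/2 - 2*x - 3*cos(x)*exp(-x)/2 + 3*exp(-x)*sin(x)/2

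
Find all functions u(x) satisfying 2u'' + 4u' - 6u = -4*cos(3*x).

u = -sin(3*x)/15 + 2*cos(3*x)/15 + C1*exp(x) + C2*exp(-3*x)

Divide through by 2: u'' + 2u' - 3u = -2*cos(3*x).
Characteristic equation r² + 2r - 3 = 0 factors as (r - 1)(r + 3) = 0, so r = 1, -3.
Hence u_h = C1*exp(x) + C2*exp(-3*x).
Try u_p = A*cos(3*x) + B*sin(3*x). Substituting and equating the coefficients of cos(3x) and sin(3x) gives A = 2/15, B = -1/15, so u_p = -sin(3*x)/15 + 2*cos(3*x)/15.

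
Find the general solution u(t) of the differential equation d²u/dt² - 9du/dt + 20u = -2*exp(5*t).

Characteristic equation r² - 9r + 20 = 0 factors as (r - 4)(r - 5) = 0, so r = 4, 5.
Hence u_h = C1*exp(4*t) + C2*exp(5*t).
Since exp(5*t) solves the homogeneous equation (r = 5 is a root of multiplicity 1), multiply the trial by t. Try u_p = A*t*exp(5*t). Substituting into the equation and dividing by exp(5*t) gives A = -2, so u_p = -2*t*exp(5*t).

u = C1*exp(4*t) + C2*exp(5*t) - 2*t*exp(5*t)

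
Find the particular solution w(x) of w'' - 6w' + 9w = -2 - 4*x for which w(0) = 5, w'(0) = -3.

Characteristic equation r² - 6r + 9 = 0 has discriminant (-6)² - 4·(9) = 0, so r = 3 is a repeated root.
Hence w_h = (C1 + C2*x)*exp(3*x).
For the particular solution try w_p = A0 + A1*x. Substituting and matching coefficients of each power of x gives A0 = -14/27, A1 = -4/9, so w_p = -14/27 - 4*x/9.
General solution: w = -14/27 - 4*x/9 + C1*exp(3*x) + C2*x*exp(3*x).
Apply the initial conditions: w(0) = -14/27 + C1 = 5 and w'(0) = -4/9 + C2 + 3*C1 = -3. Solving gives C1 = 149/27, C2 = -172/9.

w = -14/27 - 4*x/9 + 149*exp(3*x)/27 - 172*x*exp(3*x)/9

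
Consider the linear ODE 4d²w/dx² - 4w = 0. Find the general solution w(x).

w = C1*exp(x) + C2*exp(-x)

Divide through by 4: w'' - w = 0.
Characteristic equation r² - 1 = 0 factors as (r - 1)(r + 1) = 0, so r = 1, -1.
Hence w_h = C1*exp(x) + C2*exp(-x).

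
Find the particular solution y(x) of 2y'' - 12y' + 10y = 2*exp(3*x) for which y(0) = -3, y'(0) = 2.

y = -33*exp(x)/8 - exp(3*x)/4 + 11*exp(5*x)/8

Divide through by 2: y'' - 6y' + 5y = exp(3*x).
Characteristic equation r² - 6r + 5 = 0 factors as (r - 5)(r - 1) = 0, so r = 5, 1.
Hence y_h = C1*exp(5*x) + C2*exp(x).
Try y_p = A*exp(3*x). Substituting into the equation and dividing by exp(3*x) gives A = -1/4, so y_p = -exp(3*x)/4.
General solution: y = -exp(3*x)/4 + C1*exp(5*x) + C2*exp(x).
Apply the initial conditions: y(0) = -1/4 + C1 + C2 = -3 and y'(0) = -3/4 + C2 + 5*C1 = 2. Solving gives C1 = 11/8, C2 = -33/8.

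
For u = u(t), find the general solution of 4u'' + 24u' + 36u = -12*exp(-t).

u = -3*exp(-t)/4 + C1*exp(-3*t) + C2*t*exp(-3*t)

Divide through by 4: u'' + 6u' + 9u = -3*exp(-t).
Characteristic equation r² + 6r + 9 = 0 has discriminant (6)² - 4·(9) = 0, so r = -3 is a repeated root.
Hence u_h = (C1 + C2*t)*exp(-3*t).
Try u_p = A*exp(-t). Substituting into the equation and dividing by exp(-t) gives A = -3/4, so u_p = -3*exp(-t)/4.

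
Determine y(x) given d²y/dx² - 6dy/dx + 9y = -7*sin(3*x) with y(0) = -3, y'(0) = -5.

Characteristic equation r² - 6r + 9 = 0 has discriminant (-6)² - 4·(9) = 0, so r = 3 is a repeated root.
Hence y_h = (C1 + C2*x)*exp(3*x).
Try y_p = A*cos(3*x) + B*sin(3*x). Substituting and equating the coefficients of cos(3x) and sin(3x) gives A = -7/18, B = 0, so y_p = -7*cos(3*x)/18.
General solution: y = -7*cos(3*x)/18 + C1*exp(3*x) + C2*x*exp(3*x).
Apply the initial conditions: y(0) = -7/18 + C1 = -3 and y'(0) = C2 + 3*C1 = -5. Solving gives C1 = -47/18, C2 = 17/6.

y = -47*exp(3*x)/18 - 7*cos(3*x)/18 + 17*x*exp(3*x)/6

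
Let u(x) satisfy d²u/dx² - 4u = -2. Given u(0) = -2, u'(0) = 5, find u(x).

u = 1/2 - 5*exp(-2*x)/2

Characteristic equation r² - 4 = 0 factors as (r + 2)(r - 2) = 0, so r = -2, 2.
Hence u_h = C1*exp(-2*x) + C2*exp(2*x).
For the particular solution try u_p = A0. Substituting and matching coefficients of each power of x gives A0 = 1/2, so u_p = 1/2.
General solution: u = 1/2 + C1*exp(-2*x) + C2*exp(2*x).
Apply the initial conditions: u(0) = 1/2 + C1 + C2 = -2 and u'(0) = -2*C1 + 2*C2 = 5. Solving gives C1 = -5/2, C2 = 0.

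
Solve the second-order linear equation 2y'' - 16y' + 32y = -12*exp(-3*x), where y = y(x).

y = -6*exp(-3*x)/49 + C1*exp(4*x) + C2*x*exp(4*x)

Divide through by 2: y'' - 8y' + 16y = -6*exp(-3*x).
Characteristic equation r² - 8r + 16 = 0 has discriminant (-8)² - 4·(16) = 0, so r = 4 is a repeated root.
Hence y_h = (C1 + C2*x)*exp(4*x).
Try y_p = A*exp(-3*x). Substituting into the equation and dividing by exp(-3*x) gives A = -6/49, so y_p = -6*exp(-3*x)/49.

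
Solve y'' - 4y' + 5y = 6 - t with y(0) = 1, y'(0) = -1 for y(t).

y = 26/25 - t/5 - 18*exp(2*t)*sin(t)/25 - cos(t)*exp(2*t)/25

Characteristic equation r² - 4r + 5 = 0 has discriminant (-4)² - 4·(5) = -4 < 0, so r = 2 ± i.
Hence y_h = C1*cos(t)*exp(2*t) + C2*exp(2*t)*sin(t).
For the particular solution try y_p = A0 + A1*t. Substituting and matching coefficients of each power of t gives A0 = 26/25, A1 = -1/5, so y_p = 26/25 - t/5.
General solution: y = 26/25 - t/5 + C1*cos(t)*exp(2*t) + C2*exp(2*t)*sin(t).
Apply the initial conditions: y(0) = 26/25 + C1 = 1 and y'(0) = -1/5 + C2 + 2*C1 = -1. Solving gives C1 = -1/25, C2 = -18/25.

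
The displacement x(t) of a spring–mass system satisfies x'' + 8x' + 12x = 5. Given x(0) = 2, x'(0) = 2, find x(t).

Characteristic equation r² + 8r + 12 = 0 factors as (r + 2)(r + 6) = 0, so r = -2, -6.
Hence x_h = C1*exp(-2*t) + C2*exp(-6*t).
For the particular solution try x_p = A0. Substituting and matching coefficients of each power of t gives A0 = 5/12, so x_p = 5/12.
General solution: x = 5/12 + C1*exp(-2*t) + C2*exp(-6*t).
Apply the initial conditions: x(0) = 5/12 + C1 + C2 = 2 and x'(0) = -6*C2 - 2*C1 = 2. Solving gives C1 = 23/8, C2 = -31/24.

x = 5/12 - 31*exp(-6*t)/24 + 23*exp(-2*t)/8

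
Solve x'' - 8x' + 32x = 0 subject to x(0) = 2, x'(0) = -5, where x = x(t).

Characteristic equation r² - 8r + 32 = 0 has discriminant (-8)² - 4·(32) = -64 < 0, so r = 4 ± 4i.
Hence x_h = C1*cos(4*t)*exp(4*t) + C2*exp(4*t)*sin(4*t).
Apply the initial conditions: x(0) = C1 = 2 and x'(0) = 4*C1 + 4*C2 = -5. Solving gives C1 = 2, C2 = -13/4.

x = 2*cos(4*t)*exp(4*t) - 13*exp(4*t)*sin(4*t)/4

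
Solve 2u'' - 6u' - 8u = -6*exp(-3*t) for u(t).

u = -3*exp(-3*t)/14 + C1*exp(4*t) + C2*exp(-t)

Divide through by 2: u'' - 3u' - 4u = -3*exp(-3*t).
Characteristic equation r² - 3r - 4 = 0 factors as (r - 4)(r + 1) = 0, so r = 4, -1.
Hence u_h = C1*exp(4*t) + C2*exp(-t).
Try u_p = A*exp(-3*t). Substituting into the equation and dividing by exp(-3*t) gives A = -3/14, so u_p = -3*exp(-3*t)/14.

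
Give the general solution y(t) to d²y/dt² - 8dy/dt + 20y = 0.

Characteristic equation r² - 8r + 20 = 0 has discriminant (-8)² - 4·(20) = -16 < 0, so r = 4 ± 2i.
Hence y_h = C1*cos(2*t)*exp(4*t) + C2*exp(4*t)*sin(2*t).

y = C1*cos(2*t)*exp(4*t) + C2*exp(4*t)*sin(2*t)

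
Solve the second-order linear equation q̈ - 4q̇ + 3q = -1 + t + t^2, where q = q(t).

Characteristic equation r² - 4r + 3 = 0 factors as (r - 3)(r - 1) = 0, so r = 3, 1.
Hence q_h = C1*exp(3*t) + C2*exp(t).
For the particular solution try q_p = A0 + A1*t + A2*t^2. Substituting and matching coefficients of each power of t gives A0 = 29/27, A1 = 11/9, A2 = 1/3, so q_p = 29/27 + t^2/3 + 11*t/9.

q = 29/27 + t**2/3 + 11*t/9 + C1*exp(3*t) + C2*exp(t)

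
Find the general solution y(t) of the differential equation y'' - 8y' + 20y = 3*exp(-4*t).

Characteristic equation r² - 8r + 20 = 0 has discriminant (-8)² - 4·(20) = -16 < 0, so r = 4 ± 2i.
Hence y_h = C1*cos(2*t)*exp(4*t) + C2*exp(4*t)*sin(2*t).
Try y_p = A*exp(-4*t). Substituting into the equation and dividing by exp(-4*t) gives A = 3/68, so y_p = 3*exp(-4*t)/68.

y = 3*exp(-4*t)/68 + C1*cos(2*t)*exp(4*t) + C2*exp(4*t)*sin(2*t)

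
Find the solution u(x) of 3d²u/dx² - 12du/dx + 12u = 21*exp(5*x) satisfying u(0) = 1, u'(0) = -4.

u = 2*exp(2*x)/9 + 7*exp(5*x)/9 - 25*x*exp(2*x)/3

Divide through by 3: u'' - 4u' + 4u = 7*exp(5*x).
Characteristic equation r² - 4r + 4 = 0 has discriminant (-4)² - 4·(4) = 0, so r = 2 is a repeated root.
Hence u_h = (C1 + C2*x)*exp(2*x).
Try u_p = A*exp(5*x). Substituting into the equation and dividing by exp(5*x) gives A = 7/9, so u_p = 7*exp(5*x)/9.
General solution: u = 7*exp(5*x)/9 + C1*exp(2*x) + C2*x*exp(2*x).
Apply the initial conditions: u(0) = 7/9 + C1 = 1 and u'(0) = 35/9 + C2 + 2*C1 = -4. Solving gives C1 = 2/9, C2 = -25/3.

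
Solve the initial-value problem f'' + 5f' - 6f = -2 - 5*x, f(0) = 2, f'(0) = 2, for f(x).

Characteristic equation r² + 5r - 6 = 0 factors as (r - 1)(r + 6) = 0, so r = 1, -6.
Hence f_h = C1*exp(x) + C2*exp(-6*x).
For the particular solution try f_p = A0 + A1*x. Substituting and matching coefficients of each power of x gives A0 = 37/36, A1 = 5/6, so f_p = 37/36 + 5*x/6.
General solution: f = 37/36 + 5*x/6 + C1*exp(x) + C2*exp(-6*x).
Apply the initial conditions: f(0) = 37/36 + C1 + C2 = 2 and f'(0) = 5/6 + C1 - 6*C2 = 2. Solving gives C1 = 1, C2 = -1/36.

f = 37/36 - exp(-6*x)/36 + 5*x/6 + exp(x)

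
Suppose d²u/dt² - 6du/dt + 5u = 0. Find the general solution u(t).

u = C1*exp(t) + C2*exp(5*t)

Characteristic equation r² - 6r + 5 = 0 factors as (r - 1)(r - 5) = 0, so r = 1, 5.
Hence u_h = C1*exp(t) + C2*exp(5*t).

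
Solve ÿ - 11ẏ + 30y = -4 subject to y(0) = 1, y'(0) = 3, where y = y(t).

y = -2/15 - 8*exp(6*t)/3 + 19*exp(5*t)/5

Characteristic equation r² - 11r + 30 = 0 factors as (r - 5)(r - 6) = 0, so r = 5, 6.
Hence y_h = C1*exp(5*t) + C2*exp(6*t).
For the particular solution try y_p = A0. Substituting and matching coefficients of each power of t gives A0 = -2/15, so y_p = -2/15.
General solution: y = -2/15 + C1*exp(5*t) + C2*exp(6*t).
Apply the initial conditions: y(0) = -2/15 + C1 + C2 = 1 and y'(0) = 5*C1 + 6*C2 = 3. Solving gives C1 = 19/5, C2 = -8/3.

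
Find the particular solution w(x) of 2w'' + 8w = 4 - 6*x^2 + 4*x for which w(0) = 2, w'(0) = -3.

w = 7/8 + x/2 - 7*sin(2*x)/4 - 3*x**2/4 + 9*cos(2*x)/8

Divide through by 2: w'' + 4w = 2 - 3*x^2 + 2*x.
Characteristic equation r² + 4 = 0 has discriminant (0)² - 4·(4) = -16 < 0, so r = ± 2i.
Hence w_h = C1*cos(2*x) + C2*sin(2*x).
For the particular solution try w_p = A0 + A1*x + A2*x^2. Substituting and matching coefficients of each power of x gives A0 = 7/8, A1 = 1/2, A2 = -3/4, so w_p = 7/8 + x/2 - 3*x^2/4.
General solution: w = 7/8 + x/2 - 3*x^2/4 + C1*cos(2*x) + C2*sin(2*x).
Apply the initial conditions: w(0) = 7/8 + C1 = 2 and w'(0) = 1/2 + 2*C2 = -3. Solving gives C1 = 9/8, C2 = -7/4.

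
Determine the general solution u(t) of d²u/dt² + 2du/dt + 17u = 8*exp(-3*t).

Characteristic equation r² + 2r + 17 = 0 has discriminant (2)² - 4·(17) = -64 < 0, so r = -1 ± 4i.
Hence u_h = C1*cos(4*t)*exp(-t) + C2*exp(-t)*sin(4*t).
Try u_p = A*exp(-3*t). Substituting into the equation and dividing by exp(-3*t) gives A = 2/5, so u_p = 2*exp(-3*t)/5.

u = 2*exp(-3*t)/5 + C1*cos(4*t)*exp(-t) + C2*exp(-t)*sin(4*t)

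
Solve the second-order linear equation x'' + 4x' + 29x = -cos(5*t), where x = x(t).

Characteristic equation r² + 4r + 29 = 0 has discriminant (4)² - 4·(29) = -100 < 0, so r = -2 ± 5i.
Hence x_h = C1*cos(5*t)*exp(-2*t) + C2*exp(-2*t)*sin(5*t).
Try x_p = A*cos(5*t) + B*sin(5*t). Substituting and equating the coefficients of cos(5t) and sin(5t) gives A = -1/104, B = -5/104, so x_p = -5*sin(5*t)/104 - cos(5*t)/104.

x = -5*sin(5*t)/104 - cos(5*t)/104 + C1*cos(5*t)*exp(-2*t) + C2*exp(-2*t)*sin(5*t)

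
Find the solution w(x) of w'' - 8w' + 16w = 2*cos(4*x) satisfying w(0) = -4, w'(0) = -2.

Characteristic equation r² - 8r + 16 = 0 has discriminant (-8)² - 4·(16) = 0, so r = 4 is a repeated root.
Hence w_h = (C1 + C2*x)*exp(4*x).
Try w_p = A*cos(4*x) + B*sin(4*x). Substituting and equating the coefficients of cos(4x) and sin(4x) gives A = 0, B = -1/16, so w_p = -sin(4*x)/16.
General solution: w = -sin(4*x)/16 + C1*exp(4*x) + C2*x*exp(4*x).
Apply the initial conditions: w(0) = C1 = -4 and w'(0) = -1/4 + C2 + 4*C1 = -2. Solving gives C1 = -4, C2 = 57/4.

w = -4*exp(4*x) - sin(4*x)/16 + 57*x*exp(4*x)/4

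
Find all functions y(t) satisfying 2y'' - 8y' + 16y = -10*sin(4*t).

y = -cos(4*t)/4 + sin(4*t)/8 + C1*cos(2*t)*exp(2*t) + C2*exp(2*t)*sin(2*t)

Divide through by 2: y'' - 4y' + 8y = -5*sin(4*t).
Characteristic equation r² - 4r + 8 = 0 has discriminant (-4)² - 4·(8) = -16 < 0, so r = 2 ± 2i.
Hence y_h = C1*cos(2*t)*exp(2*t) + C2*exp(2*t)*sin(2*t).
Try y_p = A*cos(4*t) + B*sin(4*t). Substituting and equating the coefficients of cos(4t) and sin(4t) gives A = -1/4, B = 1/8, so y_p = -cos(4*t)/4 + sin(4*t)/8.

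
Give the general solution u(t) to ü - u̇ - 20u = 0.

Characteristic equation r² - r - 20 = 0 factors as (r - 5)(r + 4) = 0, so r = 5, -4.
Hence u_h = C1*exp(5*t) + C2*exp(-4*t).

u = C1*exp(5*t) + C2*exp(-4*t)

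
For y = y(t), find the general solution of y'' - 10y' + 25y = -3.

Characteristic equation r² - 10r + 25 = 0 has discriminant (-10)² - 4·(25) = 0, so r = 5 is a repeated root.
Hence y_h = (C1 + C2*t)*exp(5*t).
For the particular solution try y_p = A0. Substituting and matching coefficients of each power of t gives A0 = -3/25, so y_p = -3/25.

y = -3/25 + C1*exp(5*t) + C2*t*exp(5*t)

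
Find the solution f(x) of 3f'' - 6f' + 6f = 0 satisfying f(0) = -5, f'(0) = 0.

Divide through by 3: f'' - 2f' + 2f = 0.
Characteristic equation r² - 2r + 2 = 0 has discriminant (-2)² - 4·(2) = -4 < 0, so r = 1 ± i.
Hence f_h = C1*cos(x)*exp(x) + C2*exp(x)*sin(x).
Apply the initial conditions: f(0) = C1 = -5 and f'(0) = C1 + C2 = 0. Solving gives C1 = -5, C2 = 5.

f = -5*cos(x)*exp(x) + 5*exp(x)*sin(x)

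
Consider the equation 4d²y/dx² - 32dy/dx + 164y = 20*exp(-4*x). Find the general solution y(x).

Divide through by 4: y'' - 8y' + 41y = 5*exp(-4*x).
Characteristic equation r² - 8r + 41 = 0 has discriminant (-8)² - 4·(41) = -100 < 0, so r = 4 ± 5i.
Hence y_h = C1*cos(5*x)*exp(4*x) + C2*exp(4*x)*sin(5*x).
Try y_p = A*exp(-4*x). Substituting into the equation and dividing by exp(-4*x) gives A = 5/89, so y_p = 5*exp(-4*x)/89.

y = 5*exp(-4*x)/89 + C1*cos(5*x)*exp(4*x) + C2*exp(4*x)*sin(5*x)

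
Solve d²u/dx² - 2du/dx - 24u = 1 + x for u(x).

u = -11/288 - x/24 + C1*exp(6*x) + C2*exp(-4*x)

Characteristic equation r² - 2r - 24 = 0 factors as (r - 6)(r + 4) = 0, so r = 6, -4.
Hence u_h = C1*exp(6*x) + C2*exp(-4*x).
For the particular solution try u_p = A0 + A1*x. Substituting and matching coefficients of each power of x gives A0 = -11/288, A1 = -1/24, so u_p = -11/288 - x/24.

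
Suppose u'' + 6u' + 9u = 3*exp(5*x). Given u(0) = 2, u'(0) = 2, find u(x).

u = 3*exp(5*x)/64 + 125*exp(-3*x)/64 + 61*x*exp(-3*x)/8

Characteristic equation r² + 6r + 9 = 0 has discriminant (6)² - 4·(9) = 0, so r = -3 is a repeated root.
Hence u_h = (C1 + C2*x)*exp(-3*x).
Try u_p = A*exp(5*x). Substituting into the equation and dividing by exp(5*x) gives A = 3/64, so u_p = 3*exp(5*x)/64.
General solution: u = 3*exp(5*x)/64 + C1*exp(-3*x) + C2*x*exp(-3*x).
Apply the initial conditions: u(0) = 3/64 + C1 = 2 and u'(0) = 15/64 + C2 - 3*C1 = 2. Solving gives C1 = 125/64, C2 = 61/8.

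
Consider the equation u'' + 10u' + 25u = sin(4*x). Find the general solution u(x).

Characteristic equation r² + 10r + 25 = 0 has discriminant (10)² - 4·(25) = 0, so r = -5 is a repeated root.
Hence u_h = (C1 + C2*x)*exp(-5*x).
Try u_p = A*cos(4*x) + B*sin(4*x). Substituting and equating the coefficients of cos(4x) and sin(4x) gives A = -40/1681, B = 9/1681, so u_p = -40*cos(4*x)/1681 + 9*sin(4*x)/1681.

u = -40*cos(4*x)/1681 + 9*sin(4*x)/1681 + C1*exp(-5*x) + C2*x*exp(-5*x)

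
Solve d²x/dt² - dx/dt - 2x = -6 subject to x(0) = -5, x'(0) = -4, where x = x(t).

Characteristic equation r² - r - 2 = 0 factors as (r + 1)(r - 2) = 0, so r = -1, 2.
Hence x_h = C1*exp(-t) + C2*exp(2*t).
For the particular solution try x_p = A0. Substituting and matching coefficients of each power of t gives A0 = 3, so x_p = 3.
General solution: x = 3 + C1*exp(-t) + C2*exp(2*t).
Apply the initial conditions: x(0) = 3 + C1 + C2 = -5 and x'(0) = -C1 + 2*C2 = -4. Solving gives C1 = -4, C2 = -4.

x = 3 - 4*exp(-t) - 4*exp(2*t)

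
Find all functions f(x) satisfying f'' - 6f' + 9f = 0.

f = C1*exp(3*x) + C2*x*exp(3*x)

Characteristic equation r² - 6r + 9 = 0 has discriminant (-6)² - 4·(9) = 0, so r = 3 is a repeated root.
Hence f_h = (C1 + C2*x)*exp(3*x).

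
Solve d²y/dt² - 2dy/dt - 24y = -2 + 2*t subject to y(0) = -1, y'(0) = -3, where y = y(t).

Characteristic equation r² - 2r - 24 = 0 factors as (r - 6)(r + 4) = 0, so r = 6, -4.
Hence y_h = C1*exp(6*t) + C2*exp(-4*t).
For the particular solution try y_p = A0 + A1*t. Substituting and matching coefficients of each power of t gives A0 = 13/144, A1 = -1/12, so y_p = 13/144 - t/12.
General solution: y = 13/144 - t/12 + C1*exp(6*t) + C2*exp(-4*t).
Apply the initial conditions: y(0) = 13/144 + C1 + C2 = -1 and y'(0) = -1/12 - 4*C2 + 6*C1 = -3. Solving gives C1 = -131/180, C2 = -29/80.

y = 13/144 - 131*exp(6*t)/180 - 29*exp(-4*t)/80 - t/12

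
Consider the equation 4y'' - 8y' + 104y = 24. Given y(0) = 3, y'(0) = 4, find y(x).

y = 3/13 + 16*exp(x)*sin(5*x)/65 + 36*cos(5*x)*exp(x)/13

Divide through by 4: y'' - 2y' + 26y = 6.
Characteristic equation r² - 2r + 26 = 0 has discriminant (-2)² - 4·(26) = -100 < 0, so r = 1 ± 5i.
Hence y_h = C1*cos(5*x)*exp(x) + C2*exp(x)*sin(5*x).
For the particular solution try y_p = A0. Substituting and matching coefficients of each power of x gives A0 = 3/13, so y_p = 3/13.
General solution: y = 3/13 + C1*cos(5*x)*exp(x) + C2*exp(x)*sin(5*x).
Apply the initial conditions: y(0) = 3/13 + C1 = 3 and y'(0) = C1 + 5*C2 = 4. Solving gives C1 = 36/13, C2 = 16/65.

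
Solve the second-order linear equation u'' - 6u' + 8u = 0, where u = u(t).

u = C1*exp(4*t) + C2*exp(2*t)

Characteristic equation r² - 6r + 8 = 0 factors as (r - 4)(r - 2) = 0, so r = 4, 2.
Hence u_h = C1*exp(4*t) + C2*exp(2*t).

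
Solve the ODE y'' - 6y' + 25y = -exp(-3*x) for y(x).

y = -exp(-3*x)/52 + C1*cos(4*x)*exp(3*x) + C2*exp(3*x)*sin(4*x)

Characteristic equation r² - 6r + 25 = 0 has discriminant (-6)² - 4·(25) = -64 < 0, so r = 3 ± 4i.
Hence y_h = C1*cos(4*x)*exp(3*x) + C2*exp(3*x)*sin(4*x).
Try y_p = A*exp(-3*x). Substituting into the equation and dividing by exp(-3*x) gives A = -1/52, so y_p = -exp(-3*x)/52.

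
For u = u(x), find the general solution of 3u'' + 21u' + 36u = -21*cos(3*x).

u = -49*sin(3*x)/150 - 7*cos(3*x)/150 + C1*exp(-3*x) + C2*exp(-4*x)

Divide through by 3: u'' + 7u' + 12u = -7*cos(3*x).
Characteristic equation r² + 7r + 12 = 0 factors as (r + 3)(r + 4) = 0, so r = -3, -4.
Hence u_h = C1*exp(-3*x) + C2*exp(-4*x).
Try u_p = A*cos(3*x) + B*sin(3*x). Substituting and equating the coefficients of cos(3x) and sin(3x) gives A = -7/150, B = -49/150, so u_p = -49*sin(3*x)/150 - 7*cos(3*x)/150.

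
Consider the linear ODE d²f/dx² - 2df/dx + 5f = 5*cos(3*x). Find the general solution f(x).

Characteristic equation r² - 2r + 5 = 0 has discriminant (-2)² - 4·(5) = -16 < 0, so r = 1 ± 2i.
Hence f_h = C1*cos(2*x)*exp(x) + C2*exp(x)*sin(2*x).
Try f_p = A*cos(3*x) + B*sin(3*x). Substituting and equating the coefficients of cos(3x) and sin(3x) gives A = -5/13, B = -15/26, so f_p = -15*sin(3*x)/26 - 5*cos(3*x)/13.

f = -15*sin(3*x)/26 - 5*cos(3*x)/13 + C1*cos(2*x)*exp(x) + C2*exp(x)*sin(2*x)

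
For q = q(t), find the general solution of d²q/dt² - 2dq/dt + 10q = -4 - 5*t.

Characteristic equation r² - 2r + 10 = 0 has discriminant (-2)² - 4·(10) = -36 < 0, so r = 1 ± 3i.
Hence q_h = C1*cos(3*t)*exp(t) + C2*exp(t)*sin(3*t).
For the particular solution try q_p = A0 + A1*t. Substituting and matching coefficients of each power of t gives A0 = -1/2, A1 = -1/2, so q_p = -1/2 - t/2.

q = -1/2 - t/2 + C1*cos(3*t)*exp(t) + C2*exp(t)*sin(3*t)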